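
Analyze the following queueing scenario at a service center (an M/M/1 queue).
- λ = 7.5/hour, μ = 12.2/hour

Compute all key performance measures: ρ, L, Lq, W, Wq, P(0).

Step 1: ρ = λ/μ = 7.5/12.2 = 0.6148
Step 2: L = λ/(μ-λ) = 7.5/4.70 = 1.5957
Step 3: Lq = λ²/(μ(μ-λ)) = 56.25/(12.2×4.70) = 0.9810
Step 4: W = 1/(μ-λ) = 1/4.70 = 0.212766
Step 5: Wq = λ/(μ(μ-λ)) = 7.5/(12.2×4.70) = 0.1308
Step 6: P(0) = 1-ρ = 0.3852
Verify: L = λW = 7.5×0.212766 = 1.5957 ✔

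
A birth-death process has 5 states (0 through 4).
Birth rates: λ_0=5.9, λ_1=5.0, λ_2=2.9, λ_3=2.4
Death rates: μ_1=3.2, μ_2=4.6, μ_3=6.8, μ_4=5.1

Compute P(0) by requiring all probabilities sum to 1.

Ratios P(n)/P(0) = (λ₀···λₙ₋₁)/(μ₁···μₙ):
P(1)/P(0) = (5.9)/(3.2) = 1.84375
P(2)/P(0) = (5.9×5.0)/(3.2×4.6) = 2.00408
P(3)/P(0) = (5.9×5.0×2.9)/(3.2×4.6×6.8) = 0.854680
P(4)/P(0) = (5.9×5.0×2.9×2.4)/(3.2×4.6×6.8×5.1) = 0.402202

Normalization: ∑ P(n) = 1
P(0) × (1.00000 + 1.84375 + 2.00408 + 0.854680 + 0.402202) = 1
P(0) × 6.1047 = 1
P(0) = 1/6.1047 = 0.1638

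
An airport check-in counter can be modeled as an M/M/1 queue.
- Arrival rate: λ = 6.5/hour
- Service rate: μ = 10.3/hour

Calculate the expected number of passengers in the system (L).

ρ = λ/μ = 6.5/10.3 = 0.6311
For M/M/1: L = λ/(μ-λ)
L = 6.5/(10.3-6.5) = 6.5/3.80
L = 1.7105 passengers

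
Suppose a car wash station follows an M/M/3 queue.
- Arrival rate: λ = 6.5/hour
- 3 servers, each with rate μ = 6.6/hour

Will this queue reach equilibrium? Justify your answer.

Stability requires ρ = λ/(cμ) < 1
ρ = 6.5/(3 × 6.6) = 6.5/19.80 = 0.3283
Since 0.3283 < 1, the system is STABLE.
The servers are busy 32.83% of the time.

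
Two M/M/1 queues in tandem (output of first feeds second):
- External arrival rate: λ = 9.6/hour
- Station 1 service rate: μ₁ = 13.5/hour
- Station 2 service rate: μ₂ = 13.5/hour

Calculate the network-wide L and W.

By Jackson's theorem, each station behaves as independent M/M/1.
Station 1: ρ₁ = 9.6/13.5 = 0.7111, L₁ = ρ₁/(1-ρ₁) = λ/(μ₁-λ) = 9.6/3.90 = 2.46154
Station 2: ρ₂ = 9.6/13.5 = 0.7111, L₂ = ρ₂/(1-ρ₂) = λ/(μ₂-λ) = 9.6/3.90 = 2.46154
Total: L = L₁ + L₂ = 2.46154 + 2.46154 = 4.9231
W = L/λ = 4.9231/9.6 = 0.5128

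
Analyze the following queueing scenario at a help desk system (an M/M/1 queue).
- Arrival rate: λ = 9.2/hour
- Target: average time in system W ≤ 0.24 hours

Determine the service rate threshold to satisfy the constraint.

For M/M/1: W = 1/(μ-λ)
Need W ≤ 0.24, so 1/(μ-λ) ≤ 0.24
μ - λ ≥ 1/0.24 = 4.1667
μ ≥ 9.2 + 4.1667 = 13.3667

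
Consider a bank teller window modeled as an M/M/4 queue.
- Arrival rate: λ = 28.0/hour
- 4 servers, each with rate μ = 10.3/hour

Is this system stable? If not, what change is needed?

Stability requires ρ = λ/(cμ) < 1
ρ = 28.0/(4 × 10.3) = 28.0/41.20 = 0.6796
Since 0.6796 < 1, the system is STABLE.
The servers are busy 67.96% of the time.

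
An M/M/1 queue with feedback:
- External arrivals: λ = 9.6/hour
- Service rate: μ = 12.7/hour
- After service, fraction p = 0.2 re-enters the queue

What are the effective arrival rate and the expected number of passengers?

Effective arrival rate: λ_eff = λ/(1-p) = 9.6/(1-0.2) = 9.6/0.80 = 12.0000
ρ = λ_eff/μ = 12.0000/12.7 = 0.944882
L = ρ/(1-ρ) = 0.944882/(1-0.944882) = 17.1429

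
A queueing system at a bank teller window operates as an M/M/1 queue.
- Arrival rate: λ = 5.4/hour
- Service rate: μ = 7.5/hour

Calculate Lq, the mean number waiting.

ρ = λ/μ = 5.4/7.5 = 0.7200
For M/M/1: Lq = λ²/(μ(μ-λ))
Lq = 29.16/(7.5 × 2.10)
Lq = 1.8514 transactions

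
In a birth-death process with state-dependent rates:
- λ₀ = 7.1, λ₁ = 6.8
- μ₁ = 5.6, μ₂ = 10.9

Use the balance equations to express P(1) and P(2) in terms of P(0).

Balance equations:
State 0: λ₀P₀ = μ₁P₁ → P₁ = (λ₀/μ₁)P₀ = (7.1/5.6)P₀ = 1.2679P₀
State 1: P₂ = (λ₀λ₁)/(μ₁μ₂)P₀ = (7.1×6.8)/(5.6×10.9)P₀ = 0.7910P₀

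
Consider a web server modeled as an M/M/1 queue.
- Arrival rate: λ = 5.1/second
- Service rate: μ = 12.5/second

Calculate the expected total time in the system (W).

First, compute utilization: ρ = λ/μ = 5.1/12.5 = 0.4080
For M/M/1: W = 1/(μ-λ)
W = 1/(12.5-5.1) = 1/7.40
W = 0.1351 seconds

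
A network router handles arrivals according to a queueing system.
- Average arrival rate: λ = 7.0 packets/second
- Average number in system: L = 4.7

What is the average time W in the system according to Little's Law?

Little's Law: L = λW, so W = L/λ
W = 4.7/7.0 = 0.6714 seconds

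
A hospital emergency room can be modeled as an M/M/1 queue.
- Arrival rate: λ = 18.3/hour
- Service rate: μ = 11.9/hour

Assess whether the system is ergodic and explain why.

Stability requires ρ = λ/(cμ) < 1
ρ = 18.3/(1 × 11.9) = 18.3/11.90 = 1.5378
Since 1.5378 ≥ 1, the system is UNSTABLE.
Queue grows without bound. Need μ > λ = 18.3.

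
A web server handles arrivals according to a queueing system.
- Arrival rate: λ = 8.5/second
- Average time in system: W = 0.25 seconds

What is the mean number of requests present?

Little's Law: L = λW
L = 8.5 × 0.25 = 2.1250 requests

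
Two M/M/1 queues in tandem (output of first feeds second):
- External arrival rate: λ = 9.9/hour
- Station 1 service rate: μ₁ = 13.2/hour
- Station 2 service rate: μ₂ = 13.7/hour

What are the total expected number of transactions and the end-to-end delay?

By Jackson's theorem, each station behaves as independent M/M/1.
Station 1: ρ₁ = 9.9/13.2 = 0.7500, L₁ = ρ₁/(1-ρ₁) = λ/(μ₁-λ) = 9.9/3.30 = 3.0000
Station 2: ρ₂ = 9.9/13.7 = 0.7226, L₂ = ρ₂/(1-ρ₂) = λ/(μ₂-λ) = 9.9/3.80 = 2.6053
Total: L = L₁ + L₂ = 3.0000 + 2.6053 = 5.6053
W = L/λ = 5.6053/9.9 = 0.5662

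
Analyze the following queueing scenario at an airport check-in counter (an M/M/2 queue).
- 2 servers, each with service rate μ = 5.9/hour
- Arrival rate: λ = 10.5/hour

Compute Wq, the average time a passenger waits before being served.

Traffic intensity: ρ = λ/(cμ) = 10.5/(2×5.9) = 0.8898
Since ρ = 0.8898 < 1, system is stable.
Offered load a = λ/μ = cρ = 10.5/5.9 = 1.7797
P₀ = [ Σₙ₌₀^1 aⁿ/n! + a^2/(2!(1-ρ)) ]⁻¹
Σ = a^0/0! + a^1/1! = 1.0000 + 1.7797 = 2.7797
a^2/(2!(1-ρ)) = 3.16719/(2 × 0.110169) = 14.3742
P₀ = 1/(2.7797 + 14.3742) = 0.05830
Lq = P₀·a^2·ρ / (2!(1-ρ)²) = 0.0582960 × 3.16719 × 0.889831 / (2 × 0.0121373) = 6.7681
Wq = Lq/λ = 6.7681/10.5 = 0.6446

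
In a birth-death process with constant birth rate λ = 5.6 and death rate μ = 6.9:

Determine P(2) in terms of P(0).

For constant rates: P(n)/P(0) = (λ/μ)^n
P(2)/P(0) = (5.6/6.9)^2 = 0.8116^2 = 0.6587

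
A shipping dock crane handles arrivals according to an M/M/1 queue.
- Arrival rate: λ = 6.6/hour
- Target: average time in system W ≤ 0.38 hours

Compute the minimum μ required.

For M/M/1: W = 1/(μ-λ)
Need W ≤ 0.38, so 1/(μ-λ) ≤ 0.38
μ - λ ≥ 1/0.38 = 2.6316
μ ≥ 6.6 + 2.6316 = 9.2316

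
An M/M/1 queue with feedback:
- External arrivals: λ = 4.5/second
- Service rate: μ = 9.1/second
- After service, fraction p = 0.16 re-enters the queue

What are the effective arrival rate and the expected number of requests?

Effective arrival rate: λ_eff = λ/(1-p) = 4.5/(1-0.16) = 4.5/0.84 = 5.3571
ρ = λ_eff/μ = 5.3571/9.1 = 0.5887
L = ρ/(1-ρ) = 0.5887/(1-0.5887) = 1.4313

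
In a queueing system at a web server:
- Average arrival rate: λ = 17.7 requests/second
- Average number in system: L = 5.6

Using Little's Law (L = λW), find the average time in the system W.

Little's Law: L = λW, so W = L/λ
W = 5.6/17.7 = 0.3164 seconds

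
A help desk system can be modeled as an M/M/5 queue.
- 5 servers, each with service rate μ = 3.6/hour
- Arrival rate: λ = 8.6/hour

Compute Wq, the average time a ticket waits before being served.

Traffic intensity: ρ = λ/(cμ) = 8.6/(5×3.6) = 0.4778
Since ρ = 0.4778 < 1, system is stable.
Offered load a = λ/μ = cρ = 8.6/3.6 = 2.3889
P₀ = [ Σₙ₌₀^4 aⁿ/n! + a^5/(5!(1-ρ)) ]⁻¹
Σ = a^0/0! + a^1/1! + a^2/2! + a^3/3! + a^4/4! = 1.0000 + 2.3889 + 2.8534 + 2.2721 + 1.3570 = 9.8714
a^5/(5!(1-ρ)) = 77.8000/(120 × 0.5222) = 1.2415
P₀ = 1/(9.8714 + 1.2415) = 0.08999
Lq = P₀·a^5·ρ / (5!(1-ρ)²) = 0.08999 × 77.8000 × 0.4778 / (120 × 0.2727) = 0.1022
Wq = Lq/λ = 0.1022/8.6 = 0.01188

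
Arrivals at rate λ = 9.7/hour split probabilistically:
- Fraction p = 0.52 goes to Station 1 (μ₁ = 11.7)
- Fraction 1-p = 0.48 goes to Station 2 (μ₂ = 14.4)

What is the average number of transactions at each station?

Effective rates: λ₁ = 9.7×0.52 = 5.044, λ₂ = 9.7×0.48 = 4.656
Station 1: ρ₁ = 5.044/11.7 = 0.4311, L₁ = ρ₁/(1-ρ₁) = 0.4311/(1-0.4311) = 0.7578
Station 2: ρ₂ = 4.656/14.4 = 0.3233, L₂ = ρ₂/(1-ρ₂) = 0.3233/(1-0.3233) = 0.4778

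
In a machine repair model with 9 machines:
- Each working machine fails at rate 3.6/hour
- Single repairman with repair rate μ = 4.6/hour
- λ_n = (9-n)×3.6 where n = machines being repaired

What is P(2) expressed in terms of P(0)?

P(2)/P(0) = ∏_{i=0}^{2-1} λ_i/μ_{i+1}
= (9-0)×3.6/4.6 × (9-1)×3.6/4.6
= 44.0983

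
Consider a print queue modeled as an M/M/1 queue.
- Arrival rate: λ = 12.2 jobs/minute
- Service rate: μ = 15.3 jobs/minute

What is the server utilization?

Server utilization: ρ = λ/μ
ρ = 12.2/15.3 = 0.7974
The server is busy 79.74% of the time.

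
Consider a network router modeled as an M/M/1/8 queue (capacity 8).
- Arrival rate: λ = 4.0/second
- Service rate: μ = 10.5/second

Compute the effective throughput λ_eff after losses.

ρ = λ/μ = 4.0/10.5 = 0.38095
P₀ = (1-ρ)/(1-ρ^(K+1)) = (1-0.38095)/(1-0.38095^9) = 0.61905/0.99983 = 0.6192
P_K = P₀×ρ^K = 0.61915 × 0.38095^8 = 0.61915 × 0.00044355 = 0.0002746
λ_eff = λ(1-P_K) = 4.0 × (1 - 0.0002746) = 4.0 × 0.99973 = 3.9989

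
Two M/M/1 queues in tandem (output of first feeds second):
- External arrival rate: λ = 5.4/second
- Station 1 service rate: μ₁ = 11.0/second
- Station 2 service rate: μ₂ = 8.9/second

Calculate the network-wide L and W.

By Jackson's theorem, each station behaves as independent M/M/1.
Station 1: ρ₁ = 5.4/11.0 = 0.4909, L₁ = ρ₁/(1-ρ₁) = λ/(μ₁-λ) = 5.4/5.60 = 0.964286
Station 2: ρ₂ = 5.4/8.9 = 0.6067, L₂ = ρ₂/(1-ρ₂) = λ/(μ₂-λ) = 5.4/3.50 = 1.54286
Total: L = L₁ + L₂ = 0.964286 + 1.54286 = 2.5071
W = L/λ = 2.5071/5.4 = 0.4643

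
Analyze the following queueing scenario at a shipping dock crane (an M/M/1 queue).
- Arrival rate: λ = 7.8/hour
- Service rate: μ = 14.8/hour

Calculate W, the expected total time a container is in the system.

First, compute utilization: ρ = λ/μ = 7.8/14.8 = 0.5270
For M/M/1: W = 1/(μ-λ)
W = 1/(14.8-7.8) = 1/7.00
W = 0.1429 hours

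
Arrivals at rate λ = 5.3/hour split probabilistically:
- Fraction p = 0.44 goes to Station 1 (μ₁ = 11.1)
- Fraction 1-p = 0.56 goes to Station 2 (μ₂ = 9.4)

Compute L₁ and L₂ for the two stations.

Effective rates: λ₁ = 5.3×0.44 = 2.332, λ₂ = 5.3×0.56 = 2.968
Station 1: ρ₁ = 2.332/11.1 = 0.2101, L₁ = ρ₁/(1-ρ₁) = 0.2101/(1-0.2101) = 0.2660
Station 2: ρ₂ = 2.968/9.4 = 0.31574, L₂ = ρ₂/(1-ρ₂) = 0.31574/(1-0.31574) = 0.4614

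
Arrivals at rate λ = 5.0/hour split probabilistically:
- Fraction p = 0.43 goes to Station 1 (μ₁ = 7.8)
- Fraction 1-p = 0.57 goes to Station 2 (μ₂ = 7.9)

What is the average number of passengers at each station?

Effective rates: λ₁ = 5.0×0.43 = 2.15, λ₂ = 5.0×0.57 = 2.85
Station 1: ρ₁ = 2.15/7.8 = 0.2756, L₁ = ρ₁/(1-ρ₁) = 0.2756/(1-0.2756) = 0.3805
Station 2: ρ₂ = 2.85/7.9 = 0.36076, L₂ = ρ₂/(1-ρ₂) = 0.36076/(1-0.36076) = 0.5644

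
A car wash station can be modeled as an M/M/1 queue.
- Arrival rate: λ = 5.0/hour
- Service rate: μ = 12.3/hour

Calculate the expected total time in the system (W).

First, compute utilization: ρ = λ/μ = 5.0/12.3 = 0.4065
For M/M/1: W = 1/(μ-λ)
W = 1/(12.3-5.0) = 1/7.30
W = 0.1370 hours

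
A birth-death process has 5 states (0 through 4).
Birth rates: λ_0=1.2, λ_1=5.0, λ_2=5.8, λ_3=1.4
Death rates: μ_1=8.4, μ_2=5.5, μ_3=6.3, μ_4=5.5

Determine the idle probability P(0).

Ratios P(n)/P(0) = (λ₀···λₙ₋₁)/(μ₁···μₙ):
P(1)/P(0) = (1.2)/(8.4) = 0.14286
P(2)/P(0) = (1.2×5.0)/(8.4×5.5) = 0.12987
P(3)/P(0) = (1.2×5.0×5.8)/(8.4×5.5×6.3) = 0.11956
P(4)/P(0) = (1.2×5.0×5.8×1.4)/(8.4×5.5×6.3×5.5) = 0.030434

Normalization: ∑ P(n) = 1
P(0) × (1.0000 + 0.14286 + 0.12987 + 0.11956 + 0.030434) = 1
P(0) × 1.4227 = 1
P(0) = 1/1.4227 = 0.7029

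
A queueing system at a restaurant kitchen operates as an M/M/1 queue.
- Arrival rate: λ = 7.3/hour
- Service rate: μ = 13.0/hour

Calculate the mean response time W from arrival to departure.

First, compute utilization: ρ = λ/μ = 7.3/13.0 = 0.5615
For M/M/1: W = 1/(μ-λ)
W = 1/(13.0-7.3) = 1/5.70
W = 0.1754 hours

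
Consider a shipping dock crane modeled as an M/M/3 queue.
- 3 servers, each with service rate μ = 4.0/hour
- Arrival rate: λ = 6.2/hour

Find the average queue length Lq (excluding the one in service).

Traffic intensity: ρ = λ/(cμ) = 6.2/(3×4.0) = 0.5167
Since ρ = 0.5167 < 1, system is stable.
Offered load a = λ/μ = cρ = 6.2/4.0 = 1.5500
P₀ = [ Σₙ₌₀^2 aⁿ/n! + a^3/(3!(1-ρ)) ]⁻¹
Σ = a^0/0! + a^1/1! + a^2/2! = 1.0000 + 1.5500 + 1.2013 = 3.7513
a^3/(3!(1-ρ)) = 3.7239/(6 × 0.48333) = 1.2841
P₀ = 1/(3.7513 + 1.2841) = 0.1986
Lq = P₀·a^3·ρ / (3!(1-ρ)²) = 0.1986 × 3.7239 × 0.5167 / (6 × 0.2336) = 0.2726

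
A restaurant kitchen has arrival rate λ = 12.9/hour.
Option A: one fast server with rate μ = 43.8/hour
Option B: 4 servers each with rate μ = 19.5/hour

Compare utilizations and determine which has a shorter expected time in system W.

Option A: single server μ = 43.8 (M/M/1)
  ρ_A = 12.9/43.8 = 0.2945
  W_A = 1/(μ-λ) = 1/(43.8-12.9) = 1/30.90 = 0.03236

Option B: 4 servers μ = 19.5 (M/M/4)
  ρ_B = λ/(cμ) = 12.9/(4×19.5) = 0.1654
  Offered load a = λ/μ = cρ = 12.9/19.5 = 0.6615
  P₀ = [ Σₙ₌₀^3 aⁿ/n! + a^4/(4!(1-ρ)) ]⁻¹
  Σ = a^0/0! + a^1/1! + a^2/2! + a^3/3! = 1.0000 + 0.66154 + 0.21882 + 0.048252 = 1.9286
  a^4/(4!(1-ρ)) = 0.19152/(24 × 0.83462) = 0.009561
  P₀ = 1/(1.9286 + 0.009561) = 0.5160
  Lq = P₀·a^4·ρ / (4!(1-ρ)²) = 0.5160 × 0.1915 × 0.1654 / (24 × 0.6966) = 0.0009776
  Wq_B = Lq/λ = 0.0009776/12.9 = 0.00007578
  W_B = Wq_B + 1/μ = 0.00007578 + 0.05128 = 0.05136

Since W_A = 0.03236 < W_B = 0.05136, Option A (single fast server) has the shorter time in system.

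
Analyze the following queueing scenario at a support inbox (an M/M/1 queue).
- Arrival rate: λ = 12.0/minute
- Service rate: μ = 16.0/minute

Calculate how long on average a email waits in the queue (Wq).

First, compute utilization: ρ = λ/μ = 12.0/16.0 = 0.7500
For M/M/1: Wq = λ/(μ(μ-λ))
Wq = 12.0/(16.0 × (16.0-12.0))
Wq = 12.0/(16.0 × 4.00)
Wq = 0.1875 minutes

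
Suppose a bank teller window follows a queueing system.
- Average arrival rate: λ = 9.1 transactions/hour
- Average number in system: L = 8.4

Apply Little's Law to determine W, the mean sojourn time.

Little's Law: L = λW, so W = L/λ
W = 8.4/9.1 = 0.9231 hours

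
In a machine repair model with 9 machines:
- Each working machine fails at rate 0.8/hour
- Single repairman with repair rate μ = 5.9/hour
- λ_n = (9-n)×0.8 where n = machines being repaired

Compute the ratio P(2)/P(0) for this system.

P(2)/P(0) = ∏_{i=0}^{2-1} λ_i/μ_{i+1}
= (9-0)×0.8/5.9 × (9-1)×0.8/5.9
= 1.3238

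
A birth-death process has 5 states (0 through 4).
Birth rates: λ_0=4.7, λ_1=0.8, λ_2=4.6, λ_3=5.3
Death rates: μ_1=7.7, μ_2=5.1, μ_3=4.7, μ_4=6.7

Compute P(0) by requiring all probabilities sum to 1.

Ratios P(n)/P(0) = (λ₀···λₙ₋₁)/(μ₁···μₙ):
P(1)/P(0) = (4.7)/(7.7) = 0.6104
P(2)/P(0) = (4.7×0.8)/(7.7×5.1) = 0.09575
P(3)/P(0) = (4.7×0.8×4.6)/(7.7×5.1×4.7) = 0.09371
P(4)/P(0) = (4.7×0.8×4.6×5.3)/(7.7×5.1×4.7×6.7) = 0.07413

Normalization: ∑ P(n) = 1
P(0) × (1.0000 + 0.6104 + 0.09575 + 0.09371 + 0.07413) = 1
P(0) × 1.8740 = 1
P(0) = 1/1.8740 = 0.5336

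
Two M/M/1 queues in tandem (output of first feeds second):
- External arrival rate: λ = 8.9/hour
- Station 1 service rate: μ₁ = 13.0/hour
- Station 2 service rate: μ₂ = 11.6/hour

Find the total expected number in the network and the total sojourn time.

By Jackson's theorem, each station behaves as independent M/M/1.
Station 1: ρ₁ = 8.9/13.0 = 0.6846, L₁ = ρ₁/(1-ρ₁) = λ/(μ₁-λ) = 8.9/4.10 = 2.1707
Station 2: ρ₂ = 8.9/11.6 = 0.7672, L₂ = ρ₂/(1-ρ₂) = λ/(μ₂-λ) = 8.9/2.70 = 3.2963
Total: L = L₁ + L₂ = 2.1707 + 3.2963 = 5.4670
W = L/λ = 5.4670/8.9 = 0.6143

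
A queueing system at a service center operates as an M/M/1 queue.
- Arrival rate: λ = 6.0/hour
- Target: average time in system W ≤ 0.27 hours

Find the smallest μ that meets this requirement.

For M/M/1: W = 1/(μ-λ)
Need W ≤ 0.27, so 1/(μ-λ) ≤ 0.27
μ - λ ≥ 1/0.27 = 3.7037
μ ≥ 6.0 + 3.7037 = 9.7037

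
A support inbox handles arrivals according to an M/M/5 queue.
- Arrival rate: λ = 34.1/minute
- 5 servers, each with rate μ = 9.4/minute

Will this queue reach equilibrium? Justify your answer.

Stability requires ρ = λ/(cμ) < 1
ρ = 34.1/(5 × 9.4) = 34.1/47.00 = 0.7255
Since 0.7255 < 1, the system is STABLE.
The servers are busy 72.55% of the time.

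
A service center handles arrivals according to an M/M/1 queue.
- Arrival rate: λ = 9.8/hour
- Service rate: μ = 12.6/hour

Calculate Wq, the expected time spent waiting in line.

First, compute utilization: ρ = λ/μ = 9.8/12.6 = 0.7778
For M/M/1: Wq = λ/(μ(μ-λ))
Wq = 9.8/(12.6 × (12.6-9.8))
Wq = 9.8/(12.6 × 2.80)
Wq = 0.2778 hours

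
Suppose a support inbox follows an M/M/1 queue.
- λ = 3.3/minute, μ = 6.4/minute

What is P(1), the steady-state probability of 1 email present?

ρ = λ/μ = 3.3/6.4 = 0.5156
P(n) = (1-ρ)ρⁿ
P(1) = (1-0.5156) × 0.5156^1
P(1) = 0.4844 × 0.5156
P(1) = 0.2498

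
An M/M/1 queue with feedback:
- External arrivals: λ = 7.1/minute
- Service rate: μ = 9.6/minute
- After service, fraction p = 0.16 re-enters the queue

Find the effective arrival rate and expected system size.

Effective arrival rate: λ_eff = λ/(1-p) = 7.1/(1-0.16) = 7.1/0.84 = 8.45238
ρ = λ_eff/μ = 8.45238/9.6 = 0.880456
L = ρ/(1-ρ) = 0.880456/(1-0.880456) = 7.3651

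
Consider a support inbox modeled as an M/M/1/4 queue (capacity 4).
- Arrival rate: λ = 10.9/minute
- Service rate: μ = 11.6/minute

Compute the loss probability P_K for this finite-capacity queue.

ρ = λ/μ = 10.9/11.6 = 0.93966
P₀ = (1-ρ)/(1-ρ^(K+1)) = (1-0.93966)/(1-0.93966^5) = 0.060340/0.26742 = 0.2256
P_K = P₀×ρ^K = 0.2256 × 0.93966^4 = 0.2256 × 0.7796 = 0.1759
Blocking probability = 17.59%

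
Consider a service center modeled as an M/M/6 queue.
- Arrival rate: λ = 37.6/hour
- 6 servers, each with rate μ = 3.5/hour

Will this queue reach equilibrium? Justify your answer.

Stability requires ρ = λ/(cμ) < 1
ρ = 37.6/(6 × 3.5) = 37.6/21.00 = 1.7905
Since 1.7905 ≥ 1, the system is UNSTABLE.
Need c > λ/μ = 37.6/3.5 = 10.74.
Minimum servers needed: c = 11.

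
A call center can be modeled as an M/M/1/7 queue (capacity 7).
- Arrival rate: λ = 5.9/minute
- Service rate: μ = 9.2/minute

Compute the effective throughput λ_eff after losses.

ρ = λ/μ = 5.9/9.2 = 0.641304
P₀ = (1-ρ)/(1-ρ^(K+1)) = (1-0.641304)/(1-0.641304^8) = 0.3587/0.9714 = 0.3693
P_K = P₀×ρ^K = 0.3693 × 0.641304^7 = 0.3693 × 0.04461 = 0.01647
λ_eff = λ(1-P_K) = 5.9 × (1 - 0.01647) = 5.9 × 0.98353 = 5.8028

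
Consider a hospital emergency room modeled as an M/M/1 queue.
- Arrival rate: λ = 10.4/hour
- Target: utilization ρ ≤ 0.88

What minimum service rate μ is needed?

ρ = λ/μ, so μ = λ/ρ
μ ≥ 10.4/0.88 = 11.8182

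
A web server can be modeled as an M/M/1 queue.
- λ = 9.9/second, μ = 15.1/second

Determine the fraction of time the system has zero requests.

ρ = λ/μ = 9.9/15.1 = 0.6556
P(0) = 1 - ρ = 1 - 0.6556 = 0.3444
The server is idle 34.44% of the time.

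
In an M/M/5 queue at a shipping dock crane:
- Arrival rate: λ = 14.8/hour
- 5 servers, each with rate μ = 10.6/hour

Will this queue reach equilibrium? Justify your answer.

Stability requires ρ = λ/(cμ) < 1
ρ = 14.8/(5 × 10.6) = 14.8/53.00 = 0.2792
Since 0.2792 < 1, the system is STABLE.
The servers are busy 27.92% of the time.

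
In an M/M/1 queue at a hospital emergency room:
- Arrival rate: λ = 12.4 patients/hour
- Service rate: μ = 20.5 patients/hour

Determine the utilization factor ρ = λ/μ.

Server utilization: ρ = λ/μ
ρ = 12.4/20.5 = 0.6049
The server is busy 60.49% of the time.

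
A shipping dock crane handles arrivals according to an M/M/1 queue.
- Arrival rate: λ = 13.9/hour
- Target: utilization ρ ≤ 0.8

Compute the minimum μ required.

ρ = λ/μ, so μ = λ/ρ
μ ≥ 13.9/0.8 = 17.3750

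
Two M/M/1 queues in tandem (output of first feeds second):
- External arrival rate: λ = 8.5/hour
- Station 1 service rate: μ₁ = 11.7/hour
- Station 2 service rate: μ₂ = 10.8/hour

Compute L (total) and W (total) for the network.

By Jackson's theorem, each station behaves as independent M/M/1.
Station 1: ρ₁ = 8.5/11.7 = 0.7265, L₁ = ρ₁/(1-ρ₁) = λ/(μ₁-λ) = 8.5/3.20 = 2.65625
Station 2: ρ₂ = 8.5/10.8 = 0.7870, L₂ = ρ₂/(1-ρ₂) = λ/(μ₂-λ) = 8.5/2.30 = 3.69565
Total: L = L₁ + L₂ = 2.65625 + 3.69565 = 6.3519
W = L/λ = 6.3519/8.5 = 0.7473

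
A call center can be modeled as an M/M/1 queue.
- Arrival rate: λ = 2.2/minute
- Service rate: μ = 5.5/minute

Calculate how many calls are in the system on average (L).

ρ = λ/μ = 2.2/5.5 = 0.4000
For M/M/1: L = λ/(μ-λ)
L = 2.2/(5.5-2.2) = 2.2/3.30
L = 0.6667 calls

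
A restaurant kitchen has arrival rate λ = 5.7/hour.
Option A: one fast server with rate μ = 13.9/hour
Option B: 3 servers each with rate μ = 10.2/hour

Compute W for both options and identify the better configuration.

Option A: single server μ = 13.9 (M/M/1)
  ρ_A = 5.7/13.9 = 0.4101
  W_A = 1/(μ-λ) = 1/(13.9-5.7) = 1/8.20 = 0.1220

Option B: 3 servers μ = 10.2 (M/M/3)
  ρ_B = λ/(cμ) = 5.7/(3×10.2) = 0.1863
  Offered load a = λ/μ = cρ = 5.7/10.2 = 0.5588
  P₀ = [ Σₙ₌₀^2 aⁿ/n! + a^3/(3!(1-ρ)) ]⁻¹
  Σ = a^0/0! + a^1/1! + a^2/2! = 1.0000 + 0.55882 + 0.15614 = 1.7150
  a^3/(3!(1-ρ)) = 0.1745/(6 × 0.8137) = 0.03574
  P₀ = 1/(1.7150 + 0.03574) = 0.5712
  Lq = P₀·a^3·ρ / (3!(1-ρ)²) = 0.5712 × 0.1745 × 0.1863 / (6 × 0.6621) = 0.004674
  Wq_B = Lq/λ = 0.0046737/5.7 = 0.0008199
  W_B = Wq_B + 1/μ = 0.0008199 + 0.09804 = 0.09886

Since W_B = 0.09886 < W_A = 0.1220, Option B (multiple servers) has the shorter time in system.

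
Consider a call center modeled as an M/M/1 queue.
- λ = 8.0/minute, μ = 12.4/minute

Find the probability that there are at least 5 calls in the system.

ρ = λ/μ = 8.0/12.4 = 0.6452
P(N ≥ n) = ρⁿ
P(N ≥ 5) = 0.6452^5
P(N ≥ 5) = 0.1118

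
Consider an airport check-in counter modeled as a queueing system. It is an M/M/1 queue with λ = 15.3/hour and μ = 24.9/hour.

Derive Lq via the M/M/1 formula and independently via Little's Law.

Method 1 (direct): Lq = λ²/(μ(μ-λ)) = 234.09/(24.9 × 9.60) = 0.9793

Method 2 (Little's Law):
W = 1/(μ-λ) = 1/9.60 = 0.104167
Wq = W - 1/μ = 0.104167 - 0.0401606 = 0.064006
Lq = λWq = 15.3 × 0.064006 = 0.9793 ✔ (matches Method 1)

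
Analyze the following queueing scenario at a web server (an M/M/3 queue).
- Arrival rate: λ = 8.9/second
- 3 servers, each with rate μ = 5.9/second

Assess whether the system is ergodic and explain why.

Stability requires ρ = λ/(cμ) < 1
ρ = 8.9/(3 × 5.9) = 8.9/17.70 = 0.5028
Since 0.5028 < 1, the system is STABLE.
The servers are busy 50.28% of the time.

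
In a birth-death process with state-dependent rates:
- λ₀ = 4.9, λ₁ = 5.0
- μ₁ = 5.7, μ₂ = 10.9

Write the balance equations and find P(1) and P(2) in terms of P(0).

Balance equations:
State 0: λ₀P₀ = μ₁P₁ → P₁ = (λ₀/μ₁)P₀ = (4.9/5.7)P₀ = 0.8596P₀
State 1: P₂ = (λ₀λ₁)/(μ₁μ₂)P₀ = (4.9×5.0)/(5.7×10.9)P₀ = 0.3943P₀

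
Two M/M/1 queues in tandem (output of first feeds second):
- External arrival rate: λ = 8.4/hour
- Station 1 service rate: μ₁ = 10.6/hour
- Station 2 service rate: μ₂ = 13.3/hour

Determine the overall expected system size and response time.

By Jackson's theorem, each station behaves as independent M/M/1.
Station 1: ρ₁ = 8.4/10.6 = 0.7925, L₁ = ρ₁/(1-ρ₁) = λ/(μ₁-λ) = 8.4/2.20 = 3.8182
Station 2: ρ₂ = 8.4/13.3 = 0.6316, L₂ = ρ₂/(1-ρ₂) = λ/(μ₂-λ) = 8.4/4.90 = 1.7143
Total: L = L₁ + L₂ = 3.8182 + 1.7143 = 5.5325
W = L/λ = 5.5325/8.4 = 0.6586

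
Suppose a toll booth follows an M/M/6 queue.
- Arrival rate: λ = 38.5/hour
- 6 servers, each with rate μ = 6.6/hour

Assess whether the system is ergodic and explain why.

Stability requires ρ = λ/(cμ) < 1
ρ = 38.5/(6 × 6.6) = 38.5/39.60 = 0.9722
Since 0.9722 < 1, the system is STABLE.
The servers are busy 97.22% of the time.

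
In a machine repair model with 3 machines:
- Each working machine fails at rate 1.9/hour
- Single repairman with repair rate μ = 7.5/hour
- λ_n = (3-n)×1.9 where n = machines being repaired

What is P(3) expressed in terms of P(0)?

P(3)/P(0) = ∏_{i=0}^{3-1} λ_i/μ_{i+1}
= (3-0)×1.9/7.5 × (3-1)×1.9/7.5 × (3-2)×1.9/7.5
= 0.09755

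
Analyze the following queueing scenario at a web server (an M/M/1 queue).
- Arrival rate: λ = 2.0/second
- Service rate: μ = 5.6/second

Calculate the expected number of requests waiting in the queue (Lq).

ρ = λ/μ = 2.0/5.6 = 0.3571
For M/M/1: Lq = λ²/(μ(μ-λ))
Lq = 4.00/(5.6 × 3.60)
Lq = 0.1984 requests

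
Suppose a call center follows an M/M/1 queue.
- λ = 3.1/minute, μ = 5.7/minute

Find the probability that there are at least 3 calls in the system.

ρ = λ/μ = 3.1/5.7 = 0.5439
P(N ≥ n) = ρⁿ
P(N ≥ 3) = 0.5439^3
P(N ≥ 3) = 0.1609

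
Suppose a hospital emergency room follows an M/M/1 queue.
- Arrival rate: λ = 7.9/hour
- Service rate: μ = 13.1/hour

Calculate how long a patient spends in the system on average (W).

First, compute utilization: ρ = λ/μ = 7.9/13.1 = 0.6031
For M/M/1: W = 1/(μ-λ)
W = 1/(13.1-7.9) = 1/5.20
W = 0.1923 hours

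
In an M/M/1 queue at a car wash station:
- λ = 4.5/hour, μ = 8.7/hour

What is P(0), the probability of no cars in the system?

ρ = λ/μ = 4.5/8.7 = 0.5172
P(0) = 1 - ρ = 1 - 0.5172 = 0.4828
The server is idle 48.28% of the time.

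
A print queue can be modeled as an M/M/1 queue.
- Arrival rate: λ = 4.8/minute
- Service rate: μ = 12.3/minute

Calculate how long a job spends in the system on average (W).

First, compute utilization: ρ = λ/μ = 4.8/12.3 = 0.3902
For M/M/1: W = 1/(μ-λ)
W = 1/(12.3-4.8) = 1/7.50
W = 0.1333 minutes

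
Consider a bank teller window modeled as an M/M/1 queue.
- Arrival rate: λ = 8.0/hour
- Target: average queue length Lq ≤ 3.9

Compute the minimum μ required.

For M/M/1: Lq = λ²/(μ(μ-λ))
Need Lq ≤ 3.9, i.e. μ(μ-λ) ≥ λ²/3.9
μ² - 8.0μ - 64.00/3.9 ≥ 0  →  μ² - 8.0μ - 16.41026 ≥ 0
Quadratic formula (positive root): μ = [λ + √(λ² + 4×16.41026)]/2
Discriminant: 64.00 + 4×16.41026 = 129.6410, √129.6410 = 11.3860
μ ≥ (8.0 + 11.3860)/2 = 9.6930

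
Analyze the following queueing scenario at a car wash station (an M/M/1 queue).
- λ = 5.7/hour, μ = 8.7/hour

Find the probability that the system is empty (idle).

ρ = λ/μ = 5.7/8.7 = 0.6552
P(0) = 1 - ρ = 1 - 0.6552 = 0.3448
The server is idle 34.48% of the time.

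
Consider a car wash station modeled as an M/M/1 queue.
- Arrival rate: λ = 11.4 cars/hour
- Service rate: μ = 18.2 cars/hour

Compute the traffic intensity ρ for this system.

Server utilization: ρ = λ/μ
ρ = 11.4/18.2 = 0.6264
The server is busy 62.64% of the time.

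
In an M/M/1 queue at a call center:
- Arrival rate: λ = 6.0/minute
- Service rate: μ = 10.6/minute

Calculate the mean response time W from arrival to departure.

First, compute utilization: ρ = λ/μ = 6.0/10.6 = 0.5660
For M/M/1: W = 1/(μ-λ)
W = 1/(10.6-6.0) = 1/4.60
W = 0.2174 minutes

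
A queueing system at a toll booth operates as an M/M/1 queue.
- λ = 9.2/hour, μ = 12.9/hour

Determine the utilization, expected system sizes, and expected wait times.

Step 1: ρ = λ/μ = 9.2/12.9 = 0.7132
Step 2: L = λ/(μ-λ) = 9.2/3.70 = 2.4865
Step 3: Lq = λ²/(μ(μ-λ)) = 84.64/(12.9×3.70) = 1.7733
Step 4: W = 1/(μ-λ) = 1/3.70 = 0.27027
Step 5: Wq = λ/(μ(μ-λ)) = 9.2/(12.9×3.70) = 0.1928
Step 6: P(0) = 1-ρ = 0.2868
Verify: L = λW = 9.2×0.27027 = 2.4865 ✔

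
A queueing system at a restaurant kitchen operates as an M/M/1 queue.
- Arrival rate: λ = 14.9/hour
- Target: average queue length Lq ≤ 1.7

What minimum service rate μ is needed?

For M/M/1: Lq = λ²/(μ(μ-λ))
Need Lq ≤ 1.7, i.e. μ(μ-λ) ≥ λ²/1.7
μ² - 14.9μ - 222.01/1.7 ≥ 0  →  μ² - 14.9μ - 130.59412 ≥ 0
Quadratic formula (positive root): μ = [λ + √(λ² + 4×130.59412)]/2
Discriminant: 222.01 + 4×130.59412 = 744.3865, √744.3865 = 27.2834
μ ≥ (14.9 + 27.2834)/2 = 21.0917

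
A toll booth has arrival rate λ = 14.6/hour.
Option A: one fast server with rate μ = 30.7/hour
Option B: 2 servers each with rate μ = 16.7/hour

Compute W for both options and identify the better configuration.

Option A: single server μ = 30.7 (M/M/1)
  ρ_A = 14.6/30.7 = 0.4756
  W_A = 1/(μ-λ) = 1/(30.7-14.6) = 1/16.10 = 0.06211

Option B: 2 servers μ = 16.7 (M/M/2)
  ρ_B = λ/(cμ) = 14.6/(2×16.7) = 0.4371
  Offered load a = λ/μ = cρ = 14.6/16.7 = 0.8743
  P₀ = [ Σₙ₌₀^1 aⁿ/n! + a^2/(2!(1-ρ)) ]⁻¹
  Σ = a^0/0! + a^1/1! = 1.0000 + 0.8743 = 1.8743
  a^2/(2!(1-ρ)) = 0.7643/(2 × 0.5629) = 0.6789
  P₀ = 1/(1.8743 + 0.6789) = 0.3917
  Lq = P₀·a^2·ρ / (2!(1-ρ)²) = 0.3917 × 0.7643 × 0.4371 / (2 × 0.3168) = 0.2065
  Wq_B = Lq/λ = 0.2065/14.6 = 0.01414
  W_B = Wq_B + 1/μ = 0.01414 + 0.05988 = 0.07402

Since W_A = 0.06211 < W_B = 0.07402, Option A (single fast server) has the shorter time in system.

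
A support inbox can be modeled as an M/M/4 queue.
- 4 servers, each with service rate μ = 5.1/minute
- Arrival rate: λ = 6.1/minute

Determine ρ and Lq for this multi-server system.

Traffic intensity: ρ = λ/(cμ) = 6.1/(4×5.1) = 0.2990
Since ρ = 0.2990 < 1, system is stable.
Offered load a = λ/μ = cρ = 6.1/5.1 = 1.1961
P₀ = [ Σₙ₌₀^3 aⁿ/n! + a^4/(4!(1-ρ)) ]⁻¹
Σ = a^0/0! + a^1/1! + a^2/2! + a^3/3! = 1.0000 + 1.1961 + 0.7153 + 0.2852 = 3.1966
a^4/(4!(1-ρ)) = 2.0466/(24 × 0.70098) = 0.1217
P₀ = 1/(3.1966 + 0.1217) = 0.3014
Lq = P₀·a^4·ρ / (4!(1-ρ)²) = 0.3014 × 2.0466 × 0.2990 / (24 × 0.4914) = 0.01564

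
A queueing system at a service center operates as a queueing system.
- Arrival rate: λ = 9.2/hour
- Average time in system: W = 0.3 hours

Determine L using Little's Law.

Little's Law: L = λW
L = 9.2 × 0.3 = 2.7600 customers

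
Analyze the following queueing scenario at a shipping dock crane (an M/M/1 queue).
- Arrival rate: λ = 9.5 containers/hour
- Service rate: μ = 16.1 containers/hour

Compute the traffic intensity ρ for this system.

Server utilization: ρ = λ/μ
ρ = 9.5/16.1 = 0.5901
The server is busy 59.01% of the time.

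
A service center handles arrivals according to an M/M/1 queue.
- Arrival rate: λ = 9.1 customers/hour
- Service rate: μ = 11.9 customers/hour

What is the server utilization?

Server utilization: ρ = λ/μ
ρ = 9.1/11.9 = 0.7647
The server is busy 76.47% of the time.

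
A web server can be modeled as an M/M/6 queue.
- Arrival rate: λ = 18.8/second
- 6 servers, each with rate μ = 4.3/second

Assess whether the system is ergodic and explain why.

Stability requires ρ = λ/(cμ) < 1
ρ = 18.8/(6 × 4.3) = 18.8/25.80 = 0.7287
Since 0.7287 < 1, the system is STABLE.
The servers are busy 72.87% of the time.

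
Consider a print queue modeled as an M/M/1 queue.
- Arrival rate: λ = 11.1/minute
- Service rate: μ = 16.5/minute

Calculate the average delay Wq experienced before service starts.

First, compute utilization: ρ = λ/μ = 11.1/16.5 = 0.6727
For M/M/1: Wq = λ/(μ(μ-λ))
Wq = 11.1/(16.5 × (16.5-11.1))
Wq = 11.1/(16.5 × 5.40)
Wq = 0.1246 minutes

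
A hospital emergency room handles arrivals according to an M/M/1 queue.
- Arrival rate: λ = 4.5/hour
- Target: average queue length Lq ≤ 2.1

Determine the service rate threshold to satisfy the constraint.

For M/M/1: Lq = λ²/(μ(μ-λ))
Need Lq ≤ 2.1, i.e. μ(μ-λ) ≥ λ²/2.1
μ² - 4.5μ - 20.25/2.1 ≥ 0  →  μ² - 4.5μ - 9.64286 ≥ 0
Quadratic formula (positive root): μ = [λ + √(λ² + 4×9.64286)]/2
Discriminant: 20.25 + 4×9.64286 = 58.8214, √58.8214 = 7.66951
μ ≥ (4.5 + 7.66951)/2 = 6.0848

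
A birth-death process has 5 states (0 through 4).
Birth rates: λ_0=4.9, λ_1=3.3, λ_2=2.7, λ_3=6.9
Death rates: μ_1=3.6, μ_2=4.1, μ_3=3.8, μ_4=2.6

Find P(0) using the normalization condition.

Ratios P(n)/P(0) = (λ₀···λₙ₋₁)/(μ₁···μₙ):
P(1)/P(0) = (4.9)/(3.6) = 1.3611
P(2)/P(0) = (4.9×3.3)/(3.6×4.1) = 1.0955
P(3)/P(0) = (4.9×3.3×2.7)/(3.6×4.1×3.8) = 0.7784
P(4)/P(0) = (4.9×3.3×2.7×6.9)/(3.6×4.1×3.8×2.6) = 2.0658

Normalization: ∑ P(n) = 1
P(0) × (1.0000 + 1.3611 + 1.0955 + 0.7784 + 2.0658) = 1
P(0) × 6.3008 = 1
P(0) = 1/6.3008 = 0.1587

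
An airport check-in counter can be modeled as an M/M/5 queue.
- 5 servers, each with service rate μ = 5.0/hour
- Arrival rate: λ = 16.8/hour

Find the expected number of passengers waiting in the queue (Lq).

Traffic intensity: ρ = λ/(cμ) = 16.8/(5×5.0) = 0.6720
Since ρ = 0.6720 < 1, system is stable.
Offered load a = λ/μ = cρ = 16.8/5.0 = 3.3600
P₀ = [ Σₙ₌₀^4 aⁿ/n! + a^5/(5!(1-ρ)) ]⁻¹
Σ = a^0/0! + a^1/1! + a^2/2! + a^3/3! + a^4/4! = 1.0000 + 3.3600 + 5.6448 + 6.3222 + 5.3106 = 21.6376
a^5/(5!(1-ρ)) = 428.2490/(120 × 0.3280) = 10.8803
P₀ = 1/(21.6376 + 10.8803) = 0.03075
Lq = P₀·a^5·ρ / (5!(1-ρ)²) = 0.030752 × 428.2490 × 0.67200 / (120 × 0.10758) = 0.6855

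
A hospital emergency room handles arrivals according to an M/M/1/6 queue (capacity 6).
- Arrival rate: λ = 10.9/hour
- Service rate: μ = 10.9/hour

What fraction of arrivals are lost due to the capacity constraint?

ρ = λ/μ = 10.9/10.9 = 1 exactly.
With ρ = 1 the usual (1-ρ)/(1-ρ^(K+1)) form is 0/0; instead every state 0..K is equally likely.
P₀ = 1/(K+1) = 1/7 = 0.1429
P_K = P₀×ρ^K = P₀ = 0.1429
Blocking probability = 14.29%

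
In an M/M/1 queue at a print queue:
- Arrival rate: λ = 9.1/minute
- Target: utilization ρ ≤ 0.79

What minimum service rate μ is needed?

ρ = λ/μ, so μ = λ/ρ
μ ≥ 9.1/0.79 = 11.5190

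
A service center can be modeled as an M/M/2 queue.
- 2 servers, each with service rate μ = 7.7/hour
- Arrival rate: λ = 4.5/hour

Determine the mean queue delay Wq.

Traffic intensity: ρ = λ/(cμ) = 4.5/(2×7.7) = 0.2922
Since ρ = 0.2922 < 1, system is stable.
Offered load a = λ/μ = cρ = 4.5/7.7 = 0.5844
P₀ = [ Σₙ₌₀^1 aⁿ/n! + a^2/(2!(1-ρ)) ]⁻¹
Σ = a^0/0! + a^1/1! = 1.0000 + 0.5844 = 1.5844
a^2/(2!(1-ρ)) = 0.34154/(2 × 0.70779) = 0.2413
P₀ = 1/(1.5844 + 0.2413) = 0.5477
Lq = P₀·a^2·ρ / (2!(1-ρ)²) = 0.54774 × 0.34154 × 0.29221 / (2 × 0.50097) = 0.05456
Wq = Lq/λ = 0.05456/4.5 = 0.01212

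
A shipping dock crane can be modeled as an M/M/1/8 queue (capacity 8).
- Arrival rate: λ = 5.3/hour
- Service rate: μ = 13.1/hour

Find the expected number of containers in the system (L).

ρ = λ/μ = 5.3/13.1 = 0.40458
P₀ = (1-ρ)/(1-ρ^(K+1)) = (1-0.40458)/(1-0.40458^9) = 0.5954/0.9997 = 0.5956
P_K = P₀×ρ^K = 0.59559 × 0.40458^8 = 0.59559 × 0.00071785 = 0.0004275
L = ρ[1 - (K+1)ρ^K + Kρ^(K+1)] / [(1-ρ)(1-ρ^(K+1))]
L = 0.40458 × (1 - 9×0.0007179 + 8×0.0002904) / ((1 - 0.40458) × (1 - 0.0002904)) = 0.6769 containers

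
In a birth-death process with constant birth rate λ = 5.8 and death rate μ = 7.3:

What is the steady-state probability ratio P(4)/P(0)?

For constant rates: P(n)/P(0) = (λ/μ)^n
P(4)/P(0) = (5.8/7.3)^4 = 0.7945^4 = 0.3985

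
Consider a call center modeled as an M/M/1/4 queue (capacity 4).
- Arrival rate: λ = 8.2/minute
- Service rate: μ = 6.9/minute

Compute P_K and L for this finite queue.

ρ = λ/μ = 8.2/6.9 = 1.1884
P₀ = (1-ρ)/(1-ρ^(K+1)) = (1-1.1884)/(1-1.1884^5) = -0.1884/-1.3704 = 0.1375
P_K = P₀×ρ^K = 0.13748 × 1.1884^4 = 0.13748 × 1.9946 = 0.2742
Blocking probability P_4 = 0.2742 (27.42%)
L = ρ[1 - (K+1)ρ^K + Kρ^(K+1)] / [(1-ρ)(1-ρ^(K+1))]
L = 1.1884 × (1 - 5×1.994576 + 4×2.370354) / ((1 - 1.1884) × (1 - 2.370354)) = 2.3408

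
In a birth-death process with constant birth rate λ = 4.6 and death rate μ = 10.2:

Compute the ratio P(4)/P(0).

For constant rates: P(n)/P(0) = (λ/μ)^n
P(4)/P(0) = (4.6/10.2)^4 = 0.45098^4 = 0.04136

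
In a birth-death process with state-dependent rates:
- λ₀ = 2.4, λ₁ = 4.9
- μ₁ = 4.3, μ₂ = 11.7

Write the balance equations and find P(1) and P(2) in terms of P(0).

Balance equations:
State 0: λ₀P₀ = μ₁P₁ → P₁ = (λ₀/μ₁)P₀ = (2.4/4.3)P₀ = 0.5581P₀
State 1: P₂ = (λ₀λ₁)/(μ₁μ₂)P₀ = (2.4×4.9)/(4.3×11.7)P₀ = 0.2338P₀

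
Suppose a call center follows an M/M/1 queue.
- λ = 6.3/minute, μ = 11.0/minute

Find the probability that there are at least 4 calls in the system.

ρ = λ/μ = 6.3/11.0 = 0.5727
P(N ≥ n) = ρⁿ
P(N ≥ 4) = 0.5727^4
P(N ≥ 4) = 0.1076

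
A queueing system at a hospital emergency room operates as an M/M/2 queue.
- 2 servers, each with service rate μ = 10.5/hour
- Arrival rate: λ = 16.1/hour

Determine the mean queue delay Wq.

Traffic intensity: ρ = λ/(cμ) = 16.1/(2×10.5) = 0.7667
Since ρ = 0.7667 < 1, system is stable.
Offered load a = λ/μ = cρ = 16.1/10.5 = 1.5333
P₀ = [ Σₙ₌₀^1 aⁿ/n! + a^2/(2!(1-ρ)) ]⁻¹
Σ = a^0/0! + a^1/1! = 1.0000 + 1.5333 = 2.5333
a^2/(2!(1-ρ)) = 2.3511/(2 × 0.23333) = 5.0381
P₀ = 1/(2.5333 + 5.0381) = 0.1321
Lq = P₀·a^2·ρ / (2!(1-ρ)²) = 0.132075 × 2.35111 × 0.766667 / (2 × 0.0544444) = 2.1863
Wq = Lq/λ = 2.1863/16.1 = 0.1358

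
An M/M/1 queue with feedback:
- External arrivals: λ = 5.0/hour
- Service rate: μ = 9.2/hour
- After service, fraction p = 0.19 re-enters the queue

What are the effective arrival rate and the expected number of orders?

Effective arrival rate: λ_eff = λ/(1-p) = 5.0/(1-0.19) = 5.0/0.81 = 6.17284
ρ = λ_eff/μ = 6.17284/9.2 = 0.670961
L = ρ/(1-ρ) = 0.670961/(1-0.670961) = 2.0392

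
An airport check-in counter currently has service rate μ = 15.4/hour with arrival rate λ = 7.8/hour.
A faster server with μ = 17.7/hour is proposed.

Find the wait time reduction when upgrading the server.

System 1: ρ₁ = 7.8/15.4 = 0.5065, W₁ = 1/(15.4-7.8) = 0.13158
System 2: ρ₂ = 7.8/17.7 = 0.4407, W₂ = 1/(17.7-7.8) = 0.10101
Improvement: (W₁-W₂)/W₁ = (0.13158-0.10101)/0.13158 = 23.23%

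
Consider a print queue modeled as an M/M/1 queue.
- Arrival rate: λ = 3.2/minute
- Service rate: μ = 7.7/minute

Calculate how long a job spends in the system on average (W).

First, compute utilization: ρ = λ/μ = 3.2/7.7 = 0.4156
For M/M/1: W = 1/(μ-λ)
W = 1/(7.7-3.2) = 1/4.50
W = 0.2222 minutes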